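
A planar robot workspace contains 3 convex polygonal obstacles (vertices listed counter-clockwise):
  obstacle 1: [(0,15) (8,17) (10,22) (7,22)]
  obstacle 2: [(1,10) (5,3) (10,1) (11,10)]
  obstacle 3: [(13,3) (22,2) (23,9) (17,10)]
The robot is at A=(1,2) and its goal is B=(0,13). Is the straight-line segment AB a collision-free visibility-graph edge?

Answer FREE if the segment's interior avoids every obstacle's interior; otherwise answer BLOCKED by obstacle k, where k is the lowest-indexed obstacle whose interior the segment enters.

FREE

Obstacle 1 [(0,15) (8,17) (10,22) (7,22)]:
  edge (0,15)–(8,17): clear
  edge (8,17)–(10,22): clear
  edge (10,22)–(7,22): clear
  edge (7,22)–(0,15): clear
  midpoint (1/2,15/2) outside
  → clear
Obstacle 2 [(1,10) (5,3) (10,1) (11,10)]:
  edge (1,10)–(5,3): clear
  edge (5,3)–(10,1): clear
  edge (10,1)–(11,10): clear
  edge (11,10)–(1,10): clear
  midpoint (1/2,15/2) outside
  → clear
Obstacle 3 [(13,3) (22,2) (23,9) (17,10)]:
  edge (13,3)–(22,2): clear
  edge (22,2)–(23,9): clear
  edge (23,9)–(17,10): clear
  edge (17,10)–(13,3): clear
  midpoint (1/2,15/2) outside
  → clear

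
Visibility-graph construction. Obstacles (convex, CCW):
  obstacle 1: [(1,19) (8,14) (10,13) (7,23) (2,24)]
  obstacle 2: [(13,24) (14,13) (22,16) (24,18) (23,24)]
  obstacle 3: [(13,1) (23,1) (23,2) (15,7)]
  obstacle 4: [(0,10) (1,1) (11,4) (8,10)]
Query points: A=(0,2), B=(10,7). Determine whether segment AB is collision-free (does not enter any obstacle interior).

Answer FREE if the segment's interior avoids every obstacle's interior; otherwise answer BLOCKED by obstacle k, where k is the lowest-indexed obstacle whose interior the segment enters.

BLOCKED by obstacle 4

Obstacle 1 [(1,19) (8,14) (10,13) (7,23) (2,24)]:
  edge (1,19)–(8,14): clear
  edge (8,14)–(10,13): clear
  edge (10,13)–(7,23): clear
  edge (7,23)–(2,24): clear
  edge (2,24)–(1,19): clear
  midpoint (5,9/2) outside
  → clear
Obstacle 2 [(13,24) (14,13) (22,16) (24,18) (23,24)]:
  edge (13,24)–(14,13): clear
  edge (14,13)–(22,16): clear
  edge (22,16)–(24,18): clear
  edge (24,18)–(23,24): clear
  edge (23,24)–(13,24): clear
  midpoint (5,9/2) outside
  → clear
Obstacle 3 [(13,1) (23,1) (23,2) (15,7)]:
  edge (13,1)–(23,1): clear
  edge (23,1)–(23,2): clear
  edge (23,2)–(15,7): clear
  edge (15,7)–(13,1): clear
  midpoint (5,9/2) outside
  → clear
Obstacle 4 [(0,10) (1,1) (11,4) (8,10)]:
  edge (0,10)–(1,1): crosses AB
  edge (1,1)–(11,4): clear
  edge (11,4)–(8,10): crosses AB
  edge (8,10)–(0,10): clear
  → BLOCKED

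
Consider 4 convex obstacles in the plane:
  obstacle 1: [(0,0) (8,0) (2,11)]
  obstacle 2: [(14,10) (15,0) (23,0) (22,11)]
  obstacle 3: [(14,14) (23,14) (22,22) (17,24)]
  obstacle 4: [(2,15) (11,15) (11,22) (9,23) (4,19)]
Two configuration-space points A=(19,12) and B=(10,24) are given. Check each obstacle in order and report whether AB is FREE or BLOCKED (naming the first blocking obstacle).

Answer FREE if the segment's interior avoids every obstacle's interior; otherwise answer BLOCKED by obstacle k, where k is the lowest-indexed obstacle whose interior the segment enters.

Obstacle 1 [(0,0) (8,0) (2,11)]:
  edge (0,0)–(8,0): clear
  edge (8,0)–(2,11): clear
  edge (2,11)–(0,0): clear
  midpoint (29/2,18) outside
  → clear
Obstacle 2 [(14,10) (15,0) (23,0) (22,11)]:
  edge (14,10)–(15,0): clear
  edge (15,0)–(23,0): clear
  edge (23,0)–(22,11): clear
  edge (22,11)–(14,10): clear
  midpoint (29/2,18) outside
  → clear
Obstacle 3 [(14,14) (23,14) (22,22) (17,24)]:
  edge (14,14)–(23,14): crosses AB
  edge (23,14)–(22,22): clear
  edge (22,22)–(17,24): clear
  edge (17,24)–(14,14): crosses AB
  → BLOCKED
Obstacle 4 [(2,15) (11,15) (11,22) (9,23) (4,19)]:
  edge (2,15)–(11,15): clear
  edge (11,15)–(11,22): clear
  edge (11,22)–(9,23): clear
  edge (9,23)–(4,19): clear
  edge (4,19)–(2,15): clear
  midpoint (29/2,18) outside
  → clear

BLOCKED by obstacle 3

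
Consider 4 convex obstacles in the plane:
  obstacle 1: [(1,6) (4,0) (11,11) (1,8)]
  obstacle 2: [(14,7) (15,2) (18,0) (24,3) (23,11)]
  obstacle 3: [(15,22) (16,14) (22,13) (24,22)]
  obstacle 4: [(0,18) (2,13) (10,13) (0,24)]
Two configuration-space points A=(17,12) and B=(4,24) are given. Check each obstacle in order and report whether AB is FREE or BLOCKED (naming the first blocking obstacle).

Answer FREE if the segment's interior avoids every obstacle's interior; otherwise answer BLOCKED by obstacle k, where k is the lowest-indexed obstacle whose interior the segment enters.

Obstacle 1 [(1,6) (4,0) (11,11) (1,8)]:
  edge (1,6)–(4,0): clear
  edge (4,0)–(11,11): clear
  edge (11,11)–(1,8): clear
  edge (1,8)–(1,6): clear
  midpoint (21/2,18) outside
  → clear
Obstacle 2 [(14,7) (15,2) (18,0) (24,3) (23,11)]:
  edge (14,7)–(15,2): clear
  edge (15,2)–(18,0): clear
  edge (18,0)–(24,3): clear
  edge (24,3)–(23,11): clear
  edge (23,11)–(14,7): clear
  midpoint (21/2,18) outside
  → clear
Obstacle 3 [(15,22) (16,14) (22,13) (24,22)]:
  edge (15,22)–(16,14): clear
  edge (16,14)–(22,13): clear
  edge (22,13)–(24,22): clear
  edge (24,22)–(15,22): clear
  midpoint (21/2,18) outside
  → clear
Obstacle 4 [(0,18) (2,13) (10,13) (0,24)]:
  edge (0,18)–(2,13): clear
  edge (2,13)–(10,13): clear
  edge (10,13)–(0,24): clear
  edge (0,24)–(0,18): clear
  midpoint (21/2,18) outside
  → clear

FREE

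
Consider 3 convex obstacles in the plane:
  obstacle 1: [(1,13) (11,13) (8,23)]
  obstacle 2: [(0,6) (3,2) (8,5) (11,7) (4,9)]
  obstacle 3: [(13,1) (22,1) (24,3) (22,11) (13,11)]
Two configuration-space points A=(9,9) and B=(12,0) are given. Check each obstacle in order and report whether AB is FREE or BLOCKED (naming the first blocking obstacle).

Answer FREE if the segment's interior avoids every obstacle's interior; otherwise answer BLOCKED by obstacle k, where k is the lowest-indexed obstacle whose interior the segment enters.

Obstacle 1 [(1,13) (11,13) (8,23)]:
  edge (1,13)–(11,13): clear
  edge (11,13)–(8,23): clear
  edge (8,23)–(1,13): clear
  midpoint (21/2,9/2) outside
  → clear
Obstacle 2 [(0,6) (3,2) (8,5) (11,7) (4,9)]:
  edge (0,6)–(3,2): clear
  edge (3,2)–(8,5): clear
  edge (8,5)–(11,7): crosses AB
  edge (11,7)–(4,9): crosses AB
  edge (4,9)–(0,6): clear
  → BLOCKED
Obstacle 3 [(13,1) (22,1) (24,3) (22,11) (13,11)]:
  edge (13,1)–(22,1): clear
  edge (22,1)–(24,3): clear
  edge (24,3)–(22,11): clear
  edge (22,11)–(13,11): clear
  edge (13,11)–(13,1): clear
  midpoint (21/2,9/2) outside
  → clear

BLOCKED by obstacle 2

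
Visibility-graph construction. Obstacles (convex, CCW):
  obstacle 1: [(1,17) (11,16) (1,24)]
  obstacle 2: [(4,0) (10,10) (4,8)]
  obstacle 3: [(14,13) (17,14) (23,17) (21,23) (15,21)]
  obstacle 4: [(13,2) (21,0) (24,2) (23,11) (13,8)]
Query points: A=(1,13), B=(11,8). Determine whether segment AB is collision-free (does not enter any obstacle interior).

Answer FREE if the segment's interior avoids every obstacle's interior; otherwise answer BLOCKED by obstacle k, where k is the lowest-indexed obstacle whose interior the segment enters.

Obstacle 1 [(1,17) (11,16) (1,24)]:
  edge (1,17)–(11,16): clear
  edge (11,16)–(1,24): clear
  edge (1,24)–(1,17): clear
  midpoint (6,21/2) outside
  → clear
Obstacle 2 [(4,0) (10,10) (4,8)]:
  edge (4,0)–(10,10): crosses AB
  edge (10,10)–(4,8): crosses AB
  edge (4,8)–(4,0): clear
  → BLOCKED
Obstacle 3 [(14,13) (17,14) (23,17) (21,23) (15,21)]:
  edge (14,13)–(17,14): clear
  edge (17,14)–(23,17): clear
  edge (23,17)–(21,23): clear
  edge (21,23)–(15,21): clear
  edge (15,21)–(14,13): clear
  midpoint (6,21/2) outside
  → clear
Obstacle 4 [(13,2) (21,0) (24,2) (23,11) (13,8)]:
  edge (13,2)–(21,0): clear
  edge (21,0)–(24,2): clear
  edge (24,2)–(23,11): clear
  edge (23,11)–(13,8): clear
  edge (13,8)–(13,2): clear
  midpoint (6,21/2) outside
  → clear

BLOCKED by obstacle 2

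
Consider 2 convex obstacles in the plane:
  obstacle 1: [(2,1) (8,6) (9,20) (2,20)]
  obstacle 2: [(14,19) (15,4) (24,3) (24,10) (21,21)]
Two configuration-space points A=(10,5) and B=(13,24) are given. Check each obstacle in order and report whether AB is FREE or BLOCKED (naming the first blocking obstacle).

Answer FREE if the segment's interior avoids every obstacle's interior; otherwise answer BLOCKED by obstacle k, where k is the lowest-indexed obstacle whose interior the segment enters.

FREE

Obstacle 1 [(2,1) (8,6) (9,20) (2,20)]:
  edge (2,1)–(8,6): clear
  edge (8,6)–(9,20): clear
  edge (9,20)–(2,20): clear
  edge (2,20)–(2,1): clear
  midpoint (23/2,29/2) outside
  → clear
Obstacle 2 [(14,19) (15,4) (24,3) (24,10) (21,21)]:
  edge (14,19)–(15,4): clear
  edge (15,4)–(24,3): clear
  edge (24,3)–(24,10): clear
  edge (24,10)–(21,21): clear
  edge (21,21)–(14,19): clear
  midpoint (23/2,29/2) outside
  → clear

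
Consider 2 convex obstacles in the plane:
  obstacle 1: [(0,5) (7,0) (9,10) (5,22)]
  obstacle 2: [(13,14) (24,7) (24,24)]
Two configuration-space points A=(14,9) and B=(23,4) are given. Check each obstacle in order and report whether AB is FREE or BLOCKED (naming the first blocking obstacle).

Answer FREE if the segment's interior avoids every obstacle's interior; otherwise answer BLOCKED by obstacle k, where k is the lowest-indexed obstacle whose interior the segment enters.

FREE

Obstacle 1 [(0,5) (7,0) (9,10) (5,22)]:
  edge (0,5)–(7,0): clear
  edge (7,0)–(9,10): clear
  edge (9,10)–(5,22): clear
  edge (5,22)–(0,5): clear
  midpoint (37/2,13/2) outside
  → clear
Obstacle 2 [(13,14) (24,7) (24,24)]:
  edge (13,14)–(24,7): clear
  edge (24,7)–(24,24): clear
  edge (24,24)–(13,14): clear
  midpoint (37/2,13/2) outside
  → clear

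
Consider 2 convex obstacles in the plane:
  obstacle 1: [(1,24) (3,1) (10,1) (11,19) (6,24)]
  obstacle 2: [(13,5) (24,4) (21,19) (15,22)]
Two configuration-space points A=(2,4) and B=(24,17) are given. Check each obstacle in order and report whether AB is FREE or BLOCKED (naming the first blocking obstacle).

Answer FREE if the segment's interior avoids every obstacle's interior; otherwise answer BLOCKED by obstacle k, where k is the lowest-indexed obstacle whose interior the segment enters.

Obstacle 1 [(1,24) (3,1) (10,1) (11,19) (6,24)]:
  edge (1,24)–(3,1): crosses AB
  edge (3,1)–(10,1): clear
  edge (10,1)–(11,19): crosses AB
  edge (11,19)–(6,24): clear
  edge (6,24)–(1,24): clear
  → BLOCKED
Obstacle 2 [(13,5) (24,4) (21,19) (15,22)]:
  edge (13,5)–(24,4): clear
  edge (24,4)–(21,19): crosses AB
  edge (21,19)–(15,22): clear
  edge (15,22)–(13,5): crosses AB
  → BLOCKED

BLOCKED by obstacle 1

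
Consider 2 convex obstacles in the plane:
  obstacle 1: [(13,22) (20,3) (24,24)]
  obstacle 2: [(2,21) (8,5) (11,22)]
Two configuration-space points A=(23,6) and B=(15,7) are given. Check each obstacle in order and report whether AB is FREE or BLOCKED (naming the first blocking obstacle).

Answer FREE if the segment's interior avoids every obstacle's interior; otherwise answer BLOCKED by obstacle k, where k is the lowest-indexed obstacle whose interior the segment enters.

BLOCKED by obstacle 1

Obstacle 1 [(13,22) (20,3) (24,24)]:
  edge (13,22)–(20,3): crosses AB
  edge (20,3)–(24,24): crosses AB
  edge (24,24)–(13,22): clear
  → BLOCKED
Obstacle 2 [(2,21) (8,5) (11,22)]:
  edge (2,21)–(8,5): clear
  edge (8,5)–(11,22): clear
  edge (11,22)–(2,21): clear
  midpoint (19,13/2) outside
  → clear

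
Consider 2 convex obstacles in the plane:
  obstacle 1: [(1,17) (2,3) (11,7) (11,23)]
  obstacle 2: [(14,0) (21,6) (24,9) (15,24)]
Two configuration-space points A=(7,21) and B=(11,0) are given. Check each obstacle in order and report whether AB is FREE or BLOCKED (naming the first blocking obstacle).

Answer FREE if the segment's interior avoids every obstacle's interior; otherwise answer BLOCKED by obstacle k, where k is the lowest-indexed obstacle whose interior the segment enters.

BLOCKED by obstacle 1

Obstacle 1 [(1,17) (2,3) (11,7) (11,23)]:
  edge (1,17)–(2,3): clear
  edge (2,3)–(11,7): crosses AB
  edge (11,7)–(11,23): clear
  edge (11,23)–(1,17): crosses AB
  → BLOCKED
Obstacle 2 [(14,0) (21,6) (24,9) (15,24)]:
  edge (14,0)–(21,6): clear
  edge (21,6)–(24,9): clear
  edge (24,9)–(15,24): clear
  edge (15,24)–(14,0): clear
  midpoint (9,21/2) outside
  → clear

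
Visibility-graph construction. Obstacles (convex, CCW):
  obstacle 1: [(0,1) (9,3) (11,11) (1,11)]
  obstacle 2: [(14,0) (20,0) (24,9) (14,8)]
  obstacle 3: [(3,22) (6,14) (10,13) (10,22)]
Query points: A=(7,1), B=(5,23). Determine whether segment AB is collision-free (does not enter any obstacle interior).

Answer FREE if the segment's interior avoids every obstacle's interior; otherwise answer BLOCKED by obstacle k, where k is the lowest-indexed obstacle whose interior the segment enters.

BLOCKED by obstacle 1

Obstacle 1 [(0,1) (9,3) (11,11) (1,11)]:
  edge (0,1)–(9,3): crosses AB
  edge (9,3)–(11,11): clear
  edge (11,11)–(1,11): crosses AB
  edge (1,11)–(0,1): clear
  → BLOCKED
Obstacle 2 [(14,0) (20,0) (24,9) (14,8)]:
  edge (14,0)–(20,0): clear
  edge (20,0)–(24,9): clear
  edge (24,9)–(14,8): clear
  edge (14,8)–(14,0): clear
  midpoint (6,12) outside
  → clear
Obstacle 3 [(3,22) (6,14) (10,13) (10,22)]:
  edge (3,22)–(6,14): crosses AB
  edge (6,14)–(10,13): clear
  edge (10,13)–(10,22): clear
  edge (10,22)–(3,22): crosses AB
  → BLOCKED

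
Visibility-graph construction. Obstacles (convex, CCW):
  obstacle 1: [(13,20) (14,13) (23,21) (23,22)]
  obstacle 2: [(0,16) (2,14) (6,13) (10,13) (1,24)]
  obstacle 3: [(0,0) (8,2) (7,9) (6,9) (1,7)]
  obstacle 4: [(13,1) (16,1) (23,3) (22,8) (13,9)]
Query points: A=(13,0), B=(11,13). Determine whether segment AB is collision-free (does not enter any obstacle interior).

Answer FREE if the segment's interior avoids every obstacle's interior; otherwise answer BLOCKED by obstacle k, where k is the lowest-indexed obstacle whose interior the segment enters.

Obstacle 1 [(13,20) (14,13) (23,21) (23,22)]:
  edge (13,20)–(14,13): clear
  edge (14,13)–(23,21): clear
  edge (23,21)–(23,22): clear
  edge (23,22)–(13,20): clear
  midpoint (12,13/2) outside
  → clear
Obstacle 2 [(0,16) (2,14) (6,13) (10,13) (1,24)]:
  edge (0,16)–(2,14): clear
  edge (2,14)–(6,13): clear
  edge (6,13)–(10,13): clear
  edge (10,13)–(1,24): clear
  edge (1,24)–(0,16): clear
  midpoint (12,13/2) outside
  → clear
Obstacle 3 [(0,0) (8,2) (7,9) (6,9) (1,7)]:
  edge (0,0)–(8,2): clear
  edge (8,2)–(7,9): clear
  edge (7,9)–(6,9): clear
  edge (6,9)–(1,7): clear
  edge (1,7)–(0,0): clear
  midpoint (12,13/2) outside
  → clear
Obstacle 4 [(13,1) (16,1) (23,3) (22,8) (13,9)]:
  edge (13,1)–(16,1): clear
  edge (16,1)–(23,3): clear
  edge (23,3)–(22,8): clear
  edge (22,8)–(13,9): clear
  edge (13,9)–(13,1): clear
  midpoint (12,13/2) outside
  → clear

FREE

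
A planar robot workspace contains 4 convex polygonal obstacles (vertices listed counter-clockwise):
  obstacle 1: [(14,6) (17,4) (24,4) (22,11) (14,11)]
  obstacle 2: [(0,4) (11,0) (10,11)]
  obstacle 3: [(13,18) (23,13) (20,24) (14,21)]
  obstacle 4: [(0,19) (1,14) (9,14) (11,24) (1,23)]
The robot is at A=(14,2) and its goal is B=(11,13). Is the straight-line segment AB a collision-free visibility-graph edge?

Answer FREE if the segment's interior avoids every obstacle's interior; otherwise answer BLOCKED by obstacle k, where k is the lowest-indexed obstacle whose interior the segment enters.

Obstacle 1 [(14,6) (17,4) (24,4) (22,11) (14,11)]:
  edge (14,6)–(17,4): clear
  edge (17,4)–(24,4): clear
  edge (24,4)–(22,11): clear
  edge (22,11)–(14,11): clear
  edge (14,11)–(14,6): clear
  midpoint (25/2,15/2) outside
  → clear
Obstacle 2 [(0,4) (11,0) (10,11)]:
  edge (0,4)–(11,0): clear
  edge (11,0)–(10,11): clear
  edge (10,11)–(0,4): clear
  midpoint (25/2,15/2) outside
  → clear
Obstacle 3 [(13,18) (23,13) (20,24) (14,21)]:
  edge (13,18)–(23,13): clear
  edge (23,13)–(20,24): clear
  edge (20,24)–(14,21): clear
  edge (14,21)–(13,18): clear
  midpoint (25/2,15/2) outside
  → clear
Obstacle 4 [(0,19) (1,14) (9,14) (11,24) (1,23)]:
  edge (0,19)–(1,14): clear
  edge (1,14)–(9,14): clear
  edge (9,14)–(11,24): clear
  edge (11,24)–(1,23): clear
  edge (1,23)–(0,19): clear
  midpoint (25/2,15/2) outside
  → clear

FREE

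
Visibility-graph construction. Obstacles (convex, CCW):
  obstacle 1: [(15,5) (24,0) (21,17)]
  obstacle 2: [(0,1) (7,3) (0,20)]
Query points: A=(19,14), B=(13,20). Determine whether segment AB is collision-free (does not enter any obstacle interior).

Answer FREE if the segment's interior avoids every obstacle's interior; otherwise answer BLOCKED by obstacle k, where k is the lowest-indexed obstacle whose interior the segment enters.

Obstacle 1 [(15,5) (24,0) (21,17)]:
  edge (15,5)–(24,0): clear
  edge (24,0)–(21,17): clear
  edge (21,17)–(15,5): clear
  midpoint (16,17) outside
  → clear
Obstacle 2 [(0,1) (7,3) (0,20)]:
  edge (0,1)–(7,3): clear
  edge (7,3)–(0,20): clear
  edge (0,20)–(0,1): clear
  midpoint (16,17) outside
  → clear

FREE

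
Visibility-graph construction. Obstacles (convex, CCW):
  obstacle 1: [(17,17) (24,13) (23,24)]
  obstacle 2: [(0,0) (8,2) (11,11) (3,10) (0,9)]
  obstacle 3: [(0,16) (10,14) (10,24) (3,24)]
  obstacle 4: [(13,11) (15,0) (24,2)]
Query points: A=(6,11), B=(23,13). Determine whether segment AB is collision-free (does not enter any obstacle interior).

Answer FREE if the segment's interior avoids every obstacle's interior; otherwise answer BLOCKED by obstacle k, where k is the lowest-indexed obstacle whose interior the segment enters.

FREE

Obstacle 1 [(17,17) (24,13) (23,24)]:
  edge (17,17)–(24,13): clear
  edge (24,13)–(23,24): clear
  edge (23,24)–(17,17): clear
  midpoint (29/2,12) outside
  → clear
Obstacle 2 [(0,0) (8,2) (11,11) (3,10) (0,9)]:
  edge (0,0)–(8,2): clear
  edge (8,2)–(11,11): clear
  edge (11,11)–(3,10): clear
  edge (3,10)–(0,9): clear
  edge (0,9)–(0,0): clear
  midpoint (29/2,12) outside
  → clear
Obstacle 3 [(0,16) (10,14) (10,24) (3,24)]:
  edge (0,16)–(10,14): clear
  edge (10,14)–(10,24): clear
  edge (10,24)–(3,24): clear
  edge (3,24)–(0,16): clear
  midpoint (29/2,12) outside
  → clear
Obstacle 4 [(13,11) (15,0) (24,2)]:
  edge (13,11)–(15,0): clear
  edge (15,0)–(24,2): clear
  edge (24,2)–(13,11): clear
  midpoint (29/2,12) outside
  → clear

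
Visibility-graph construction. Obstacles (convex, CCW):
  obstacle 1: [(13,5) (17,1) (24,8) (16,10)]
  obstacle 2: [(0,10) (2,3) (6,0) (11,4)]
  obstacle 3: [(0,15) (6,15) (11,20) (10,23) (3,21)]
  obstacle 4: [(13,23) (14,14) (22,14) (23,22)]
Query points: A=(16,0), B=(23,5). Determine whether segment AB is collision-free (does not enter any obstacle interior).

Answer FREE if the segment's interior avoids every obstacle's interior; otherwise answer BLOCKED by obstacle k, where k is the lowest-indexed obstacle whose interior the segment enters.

FREE

Obstacle 1 [(13,5) (17,1) (24,8) (16,10)]:
  edge (13,5)–(17,1): clear
  edge (17,1)–(24,8): clear
  edge (24,8)–(16,10): clear
  edge (16,10)–(13,5): clear
  midpoint (39/2,5/2) outside
  → clear
Obstacle 2 [(0,10) (2,3) (6,0) (11,4)]:
  edge (0,10)–(2,3): clear
  edge (2,3)–(6,0): clear
  edge (6,0)–(11,4): clear
  edge (11,4)–(0,10): clear
  midpoint (39/2,5/2) outside
  → clear
Obstacle 3 [(0,15) (6,15) (11,20) (10,23) (3,21)]:
  edge (0,15)–(6,15): clear
  edge (6,15)–(11,20): clear
  edge (11,20)–(10,23): clear
  edge (10,23)–(3,21): clear
  edge (3,21)–(0,15): clear
  midpoint (39/2,5/2) outside
  → clear
Obstacle 4 [(13,23) (14,14) (22,14) (23,22)]:
  edge (13,23)–(14,14): clear
  edge (14,14)–(22,14): clear
  edge (22,14)–(23,22): clear
  edge (23,22)–(13,23): clear
  midpoint (39/2,5/2) outside
  → clear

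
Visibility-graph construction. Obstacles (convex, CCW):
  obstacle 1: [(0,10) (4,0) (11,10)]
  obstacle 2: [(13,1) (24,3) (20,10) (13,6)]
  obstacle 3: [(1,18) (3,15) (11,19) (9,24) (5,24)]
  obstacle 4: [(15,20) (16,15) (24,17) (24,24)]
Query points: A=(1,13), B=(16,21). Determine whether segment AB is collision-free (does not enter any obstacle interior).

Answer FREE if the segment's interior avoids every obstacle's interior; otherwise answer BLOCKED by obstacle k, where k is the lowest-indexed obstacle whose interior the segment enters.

FREE

Obstacle 1 [(0,10) (4,0) (11,10)]:
  edge (0,10)–(4,0): clear
  edge (4,0)–(11,10): clear
  edge (11,10)–(0,10): clear
  midpoint (17/2,17) outside
  → clear
Obstacle 2 [(13,1) (24,3) (20,10) (13,6)]:
  edge (13,1)–(24,3): clear
  edge (24,3)–(20,10): clear
  edge (20,10)–(13,6): clear
  edge (13,6)–(13,1): clear
  midpoint (17/2,17) outside
  → clear
Obstacle 3 [(1,18) (3,15) (11,19) (9,24) (5,24)]:
  edge (1,18)–(3,15): clear
  edge (3,15)–(11,19): clear
  edge (11,19)–(9,24): clear
  edge (9,24)–(5,24): clear
  edge (5,24)–(1,18): clear
  midpoint (17/2,17) outside
  → clear
Obstacle 4 [(15,20) (16,15) (24,17) (24,24)]:
  edge (15,20)–(16,15): clear
  edge (16,15)–(24,17): clear
  edge (24,17)–(24,24): clear
  edge (24,24)–(15,20): clear
  midpoint (17/2,17) outside
  → clear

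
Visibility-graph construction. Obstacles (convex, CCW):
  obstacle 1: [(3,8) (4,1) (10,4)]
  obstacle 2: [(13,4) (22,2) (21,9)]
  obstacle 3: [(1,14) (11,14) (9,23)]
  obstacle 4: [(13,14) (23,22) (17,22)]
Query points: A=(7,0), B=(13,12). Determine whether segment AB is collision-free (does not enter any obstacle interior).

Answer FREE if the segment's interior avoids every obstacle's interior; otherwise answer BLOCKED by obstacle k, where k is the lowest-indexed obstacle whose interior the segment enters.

Obstacle 1 [(3,8) (4,1) (10,4)]:
  edge (3,8)–(4,1): clear
  edge (4,1)–(10,4): crosses AB
  edge (10,4)–(3,8): crosses AB
  → BLOCKED
Obstacle 2 [(13,4) (22,2) (21,9)]:
  edge (13,4)–(22,2): clear
  edge (22,2)–(21,9): clear
  edge (21,9)–(13,4): clear
  midpoint (10,6) outside
  → clear
Obstacle 3 [(1,14) (11,14) (9,23)]:
  edge (1,14)–(11,14): clear
  edge (11,14)–(9,23): clear
  edge (9,23)–(1,14): clear
  midpoint (10,6) outside
  → clear
Obstacle 4 [(13,14) (23,22) (17,22)]:
  edge (13,14)–(23,22): clear
  edge (23,22)–(17,22): clear
  edge (17,22)–(13,14): clear
  midpoint (10,6) outside
  → clear

BLOCKED by obstacle 1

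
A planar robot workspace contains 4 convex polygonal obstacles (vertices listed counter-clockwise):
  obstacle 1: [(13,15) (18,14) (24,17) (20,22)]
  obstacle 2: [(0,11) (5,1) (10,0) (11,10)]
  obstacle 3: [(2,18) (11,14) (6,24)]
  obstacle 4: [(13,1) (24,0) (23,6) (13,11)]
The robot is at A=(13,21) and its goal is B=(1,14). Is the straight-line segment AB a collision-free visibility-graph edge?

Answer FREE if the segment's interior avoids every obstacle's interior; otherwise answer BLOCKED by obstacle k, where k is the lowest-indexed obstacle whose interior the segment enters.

Obstacle 1 [(13,15) (18,14) (24,17) (20,22)]:
  edge (13,15)–(18,14): clear
  edge (18,14)–(24,17): clear
  edge (24,17)–(20,22): clear
  edge (20,22)–(13,15): clear
  midpoint (7,35/2) outside
  → clear
Obstacle 2 [(0,11) (5,1) (10,0) (11,10)]:
  edge (0,11)–(5,1): clear
  edge (5,1)–(10,0): clear
  edge (10,0)–(11,10): clear
  edge (11,10)–(0,11): clear
  midpoint (7,35/2) outside
  → clear
Obstacle 3 [(2,18) (11,14) (6,24)]:
  edge (2,18)–(11,14): crosses AB
  edge (11,14)–(6,24): crosses AB
  edge (6,24)–(2,18): clear
  → BLOCKED
Obstacle 4 [(13,1) (24,0) (23,6) (13,11)]:
  edge (13,1)–(24,0): clear
  edge (24,0)–(23,6): clear
  edge (23,6)–(13,11): clear
  edge (13,11)–(13,1): clear
  midpoint (7,35/2) outside
  → clear

BLOCKED by obstacle 3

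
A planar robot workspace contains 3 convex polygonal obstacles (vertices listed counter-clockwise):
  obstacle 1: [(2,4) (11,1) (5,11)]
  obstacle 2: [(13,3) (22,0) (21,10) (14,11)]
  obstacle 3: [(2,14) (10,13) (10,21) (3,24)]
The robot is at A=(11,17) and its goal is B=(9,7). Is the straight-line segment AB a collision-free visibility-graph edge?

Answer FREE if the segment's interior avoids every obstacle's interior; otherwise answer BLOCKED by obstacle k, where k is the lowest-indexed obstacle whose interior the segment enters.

Obstacle 1 [(2,4) (11,1) (5,11)]:
  edge (2,4)–(11,1): clear
  edge (11,1)–(5,11): clear
  edge (5,11)–(2,4): clear
  midpoint (10,12) outside
  → clear
Obstacle 2 [(13,3) (22,0) (21,10) (14,11)]:
  edge (13,3)–(22,0): clear
  edge (22,0)–(21,10): clear
  edge (21,10)–(14,11): clear
  edge (14,11)–(13,3): clear
  midpoint (10,12) outside
  → clear
Obstacle 3 [(2,14) (10,13) (10,21) (3,24)]:
  edge (2,14)–(10,13): clear
  edge (10,13)–(10,21): clear
  edge (10,21)–(3,24): clear
  edge (3,24)–(2,14): clear
  midpoint (10,12) outside
  → clear

FREE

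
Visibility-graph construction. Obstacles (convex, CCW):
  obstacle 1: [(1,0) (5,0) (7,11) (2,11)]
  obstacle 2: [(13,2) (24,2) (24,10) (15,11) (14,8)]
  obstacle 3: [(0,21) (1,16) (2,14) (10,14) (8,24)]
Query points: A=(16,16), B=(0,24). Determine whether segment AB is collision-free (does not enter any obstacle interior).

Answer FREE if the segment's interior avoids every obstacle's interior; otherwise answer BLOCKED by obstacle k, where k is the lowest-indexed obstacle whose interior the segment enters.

BLOCKED by obstacle 3

Obstacle 1 [(1,0) (5,0) (7,11) (2,11)]:
  edge (1,0)–(5,0): clear
  edge (5,0)–(7,11): clear
  edge (7,11)–(2,11): clear
  edge (2,11)–(1,0): clear
  midpoint (8,20) outside
  → clear
Obstacle 2 [(13,2) (24,2) (24,10) (15,11) (14,8)]:
  edge (13,2)–(24,2): clear
  edge (24,2)–(24,10): clear
  edge (24,10)–(15,11): clear
  edge (15,11)–(14,8): clear
  edge (14,8)–(13,2): clear
  midpoint (8,20) outside
  → clear
Obstacle 3 [(0,21) (1,16) (2,14) (10,14) (8,24)]:
  edge (0,21)–(1,16): clear
  edge (1,16)–(2,14): clear
  edge (2,14)–(10,14): clear
  edge (10,14)–(8,24): crosses AB
  edge (8,24)–(0,21): crosses AB
  → BLOCKED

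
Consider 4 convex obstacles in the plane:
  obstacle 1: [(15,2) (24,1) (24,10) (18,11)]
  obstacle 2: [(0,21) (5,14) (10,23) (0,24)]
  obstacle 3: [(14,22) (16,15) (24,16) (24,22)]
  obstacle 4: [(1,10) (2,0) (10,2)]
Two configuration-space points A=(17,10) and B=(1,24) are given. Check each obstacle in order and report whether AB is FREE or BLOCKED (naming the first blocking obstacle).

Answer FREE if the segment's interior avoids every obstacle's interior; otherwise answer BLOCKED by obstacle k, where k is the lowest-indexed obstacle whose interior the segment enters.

BLOCKED by obstacle 2

Obstacle 1 [(15,2) (24,1) (24,10) (18,11)]:
  edge (15,2)–(24,1): clear
  edge (24,1)–(24,10): clear
  edge (24,10)–(18,11): clear
  edge (18,11)–(15,2): clear
  midpoint (9,17) outside
  → clear
Obstacle 2 [(0,21) (5,14) (10,23) (0,24)]:
  edge (0,21)–(5,14): clear
  edge (5,14)–(10,23): crosses AB
  edge (10,23)–(0,24): crosses AB
  edge (0,24)–(0,21): clear
  → BLOCKED
Obstacle 3 [(14,22) (16,15) (24,16) (24,22)]:
  edge (14,22)–(16,15): clear
  edge (16,15)–(24,16): clear
  edge (24,16)–(24,22): clear
  edge (24,22)–(14,22): clear
  midpoint (9,17) outside
  → clear
Obstacle 4 [(1,10) (2,0) (10,2)]:
  edge (1,10)–(2,0): clear
  edge (2,0)–(10,2): clear
  edge (10,2)–(1,10): clear
  midpoint (9,17) outside
  → clear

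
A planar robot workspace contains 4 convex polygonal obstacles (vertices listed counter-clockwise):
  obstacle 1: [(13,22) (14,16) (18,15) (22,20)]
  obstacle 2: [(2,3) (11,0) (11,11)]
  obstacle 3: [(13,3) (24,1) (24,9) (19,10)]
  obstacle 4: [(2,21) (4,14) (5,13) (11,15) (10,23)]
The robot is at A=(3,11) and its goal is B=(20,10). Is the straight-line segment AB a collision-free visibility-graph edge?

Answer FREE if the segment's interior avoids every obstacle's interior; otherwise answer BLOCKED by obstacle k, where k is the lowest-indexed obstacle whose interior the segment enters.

BLOCKED by obstacle 2

Obstacle 1 [(13,22) (14,16) (18,15) (22,20)]:
  edge (13,22)–(14,16): clear
  edge (14,16)–(18,15): clear
  edge (18,15)–(22,20): clear
  edge (22,20)–(13,22): clear
  midpoint (23/2,21/2) outside
  → clear
Obstacle 2 [(2,3) (11,0) (11,11)]:
  edge (2,3)–(11,0): clear
  edge (11,0)–(11,11): crosses AB
  edge (11,11)–(2,3): crosses AB
  → BLOCKED
Obstacle 3 [(13,3) (24,1) (24,9) (19,10)]:
  edge (13,3)–(24,1): clear
  edge (24,1)–(24,9): clear
  edge (24,9)–(19,10): clear
  edge (19,10)–(13,3): clear
  midpoint (23/2,21/2) outside
  → clear
Obstacle 4 [(2,21) (4,14) (5,13) (11,15) (10,23)]:
  edge (2,21)–(4,14): clear
  edge (4,14)–(5,13): clear
  edge (5,13)–(11,15): clear
  edge (11,15)–(10,23): clear
  edge (10,23)–(2,21): clear
  midpoint (23/2,21/2) outside
  → clear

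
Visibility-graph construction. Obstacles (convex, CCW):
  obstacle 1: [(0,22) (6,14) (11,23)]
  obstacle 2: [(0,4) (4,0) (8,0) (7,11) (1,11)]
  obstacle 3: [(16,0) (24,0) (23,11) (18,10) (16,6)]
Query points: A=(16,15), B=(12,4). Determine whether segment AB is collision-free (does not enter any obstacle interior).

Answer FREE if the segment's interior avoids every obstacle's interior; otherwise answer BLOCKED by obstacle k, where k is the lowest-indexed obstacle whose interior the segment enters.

Obstacle 1 [(0,22) (6,14) (11,23)]:
  edge (0,22)–(6,14): clear
  edge (6,14)–(11,23): clear
  edge (11,23)–(0,22): clear
  midpoint (14,19/2) outside
  → clear
Obstacle 2 [(0,4) (4,0) (8,0) (7,11) (1,11)]:
  edge (0,4)–(4,0): clear
  edge (4,0)–(8,0): clear
  edge (8,0)–(7,11): clear
  edge (7,11)–(1,11): clear
  edge (1,11)–(0,4): clear
  midpoint (14,19/2) outside
  → clear
Obstacle 3 [(16,0) (24,0) (23,11) (18,10) (16,6)]:
  edge (16,0)–(24,0): clear
  edge (24,0)–(23,11): clear
  edge (23,11)–(18,10): clear
  edge (18,10)–(16,6): clear
  edge (16,6)–(16,0): clear
  midpoint (14,19/2) outside
  → clear

FREE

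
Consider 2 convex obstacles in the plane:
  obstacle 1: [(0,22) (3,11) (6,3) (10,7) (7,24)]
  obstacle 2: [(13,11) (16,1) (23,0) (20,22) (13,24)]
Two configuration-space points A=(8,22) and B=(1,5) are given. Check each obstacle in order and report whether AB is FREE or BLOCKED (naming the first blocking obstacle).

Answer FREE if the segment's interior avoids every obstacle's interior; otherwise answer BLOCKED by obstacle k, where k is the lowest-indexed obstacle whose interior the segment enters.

BLOCKED by obstacle 1

Obstacle 1 [(0,22) (3,11) (6,3) (10,7) (7,24)]:
  edge (0,22)–(3,11): clear
  edge (3,11)–(6,3): crosses AB
  edge (6,3)–(10,7): clear
  edge (10,7)–(7,24): crosses AB
  edge (7,24)–(0,22): clear
  → BLOCKED
Obstacle 2 [(13,11) (16,1) (23,0) (20,22) (13,24)]:
  edge (13,11)–(16,1): clear
  edge (16,1)–(23,0): clear
  edge (23,0)–(20,22): clear
  edge (20,22)–(13,24): clear
  edge (13,24)–(13,11): clear
  midpoint (9/2,27/2) outside
  → clear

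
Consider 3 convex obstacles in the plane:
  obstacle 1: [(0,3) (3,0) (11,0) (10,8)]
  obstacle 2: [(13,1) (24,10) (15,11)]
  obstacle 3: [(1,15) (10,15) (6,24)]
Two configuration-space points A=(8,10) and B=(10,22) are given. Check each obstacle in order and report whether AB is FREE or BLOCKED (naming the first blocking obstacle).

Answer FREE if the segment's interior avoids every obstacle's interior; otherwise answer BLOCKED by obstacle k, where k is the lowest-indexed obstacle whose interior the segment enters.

BLOCKED by obstacle 3

Obstacle 1 [(0,3) (3,0) (11,0) (10,8)]:
  edge (0,3)–(3,0): clear
  edge (3,0)–(11,0): clear
  edge (11,0)–(10,8): clear
  edge (10,8)–(0,3): clear
  midpoint (9,16) outside
  → clear
Obstacle 2 [(13,1) (24,10) (15,11)]:
  edge (13,1)–(24,10): clear
  edge (24,10)–(15,11): clear
  edge (15,11)–(13,1): clear
  midpoint (9,16) outside
  → clear
Obstacle 3 [(1,15) (10,15) (6,24)]:
  edge (1,15)–(10,15): crosses AB
  edge (10,15)–(6,24): crosses AB
  edge (6,24)–(1,15): clear
  → BLOCKED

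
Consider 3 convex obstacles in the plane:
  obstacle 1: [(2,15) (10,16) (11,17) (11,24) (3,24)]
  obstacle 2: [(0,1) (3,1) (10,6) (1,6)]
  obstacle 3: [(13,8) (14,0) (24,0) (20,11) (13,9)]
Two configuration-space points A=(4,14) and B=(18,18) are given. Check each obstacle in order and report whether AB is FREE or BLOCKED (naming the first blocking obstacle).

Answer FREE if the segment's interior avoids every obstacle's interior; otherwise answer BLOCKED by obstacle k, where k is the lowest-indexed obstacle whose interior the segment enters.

Obstacle 1 [(2,15) (10,16) (11,17) (11,24) (3,24)]:
  edge (2,15)–(10,16): clear
  edge (10,16)–(11,17): clear
  edge (11,17)–(11,24): clear
  edge (11,24)–(3,24): clear
  edge (3,24)–(2,15): clear
  midpoint (11,16) outside
  → clear
Obstacle 2 [(0,1) (3,1) (10,6) (1,6)]:
  edge (0,1)–(3,1): clear
  edge (3,1)–(10,6): clear
  edge (10,6)–(1,6): clear
  edge (1,6)–(0,1): clear
  midpoint (11,16) outside
  → clear
Obstacle 3 [(13,8) (14,0) (24,0) (20,11) (13,9)]:
  edge (13,8)–(14,0): clear
  edge (14,0)–(24,0): clear
  edge (24,0)–(20,11): clear
  edge (20,11)–(13,9): clear
  edge (13,9)–(13,8): clear
  midpoint (11,16) outside
  → clear

FREE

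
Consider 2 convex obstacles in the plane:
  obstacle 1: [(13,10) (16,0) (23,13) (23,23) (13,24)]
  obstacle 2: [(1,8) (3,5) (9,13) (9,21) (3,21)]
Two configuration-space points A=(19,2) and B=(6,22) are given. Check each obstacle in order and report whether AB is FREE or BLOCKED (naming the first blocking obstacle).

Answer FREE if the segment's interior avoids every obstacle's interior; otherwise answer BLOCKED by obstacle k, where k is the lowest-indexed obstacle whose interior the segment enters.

Obstacle 1 [(13,10) (16,0) (23,13) (23,23) (13,24)]:
  edge (13,10)–(16,0): clear
  edge (16,0)–(23,13): crosses AB
  edge (23,13)–(23,23): clear
  edge (23,23)–(13,24): clear
  edge (13,24)–(13,10): crosses AB
  → BLOCKED
Obstacle 2 [(1,8) (3,5) (9,13) (9,21) (3,21)]:
  edge (1,8)–(3,5): clear
  edge (3,5)–(9,13): clear
  edge (9,13)–(9,21): crosses AB
  edge (9,21)–(3,21): crosses AB
  edge (3,21)–(1,8): clear
  → BLOCKED

BLOCKED by obstacle 1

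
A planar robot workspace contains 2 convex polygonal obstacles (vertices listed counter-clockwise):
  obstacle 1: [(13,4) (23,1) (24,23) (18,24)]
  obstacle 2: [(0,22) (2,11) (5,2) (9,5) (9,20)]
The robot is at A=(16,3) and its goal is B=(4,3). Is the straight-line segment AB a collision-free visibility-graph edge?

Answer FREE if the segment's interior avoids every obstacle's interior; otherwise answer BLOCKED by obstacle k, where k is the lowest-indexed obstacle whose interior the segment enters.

Obstacle 1 [(13,4) (23,1) (24,23) (18,24)]:
  edge (13,4)–(23,1): clear
  edge (23,1)–(24,23): clear
  edge (24,23)–(18,24): clear
  edge (18,24)–(13,4): clear
  midpoint (10,3) outside
  → clear
Obstacle 2 [(0,22) (2,11) (5,2) (9,5) (9,20)]:
  edge (0,22)–(2,11): clear
  edge (2,11)–(5,2): crosses AB
  edge (5,2)–(9,5): crosses AB
  edge (9,5)–(9,20): clear
  edge (9,20)–(0,22): clear
  → BLOCKED

BLOCKED by obstacle 2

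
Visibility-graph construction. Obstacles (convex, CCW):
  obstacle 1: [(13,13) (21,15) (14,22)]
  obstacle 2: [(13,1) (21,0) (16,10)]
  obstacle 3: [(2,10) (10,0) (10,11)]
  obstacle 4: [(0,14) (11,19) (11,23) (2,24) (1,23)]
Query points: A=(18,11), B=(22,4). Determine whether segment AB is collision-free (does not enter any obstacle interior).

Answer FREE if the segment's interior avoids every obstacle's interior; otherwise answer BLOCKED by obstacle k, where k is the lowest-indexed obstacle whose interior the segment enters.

FREE

Obstacle 1 [(13,13) (21,15) (14,22)]:
  edge (13,13)–(21,15): clear
  edge (21,15)–(14,22): clear
  edge (14,22)–(13,13): clear
  midpoint (20,15/2) outside
  → clear
Obstacle 2 [(13,1) (21,0) (16,10)]:
  edge (13,1)–(21,0): clear
  edge (21,0)–(16,10): clear
  edge (16,10)–(13,1): clear
  midpoint (20,15/2) outside
  → clear
Obstacle 3 [(2,10) (10,0) (10,11)]:
  edge (2,10)–(10,0): clear
  edge (10,0)–(10,11): clear
  edge (10,11)–(2,10): clear
  midpoint (20,15/2) outside
  → clear
Obstacle 4 [(0,14) (11,19) (11,23) (2,24) (1,23)]:
  edge (0,14)–(11,19): clear
  edge (11,19)–(11,23): clear
  edge (11,23)–(2,24): clear
  edge (2,24)–(1,23): clear
  edge (1,23)–(0,14): clear
  midpoint (20,15/2) outside
  → clear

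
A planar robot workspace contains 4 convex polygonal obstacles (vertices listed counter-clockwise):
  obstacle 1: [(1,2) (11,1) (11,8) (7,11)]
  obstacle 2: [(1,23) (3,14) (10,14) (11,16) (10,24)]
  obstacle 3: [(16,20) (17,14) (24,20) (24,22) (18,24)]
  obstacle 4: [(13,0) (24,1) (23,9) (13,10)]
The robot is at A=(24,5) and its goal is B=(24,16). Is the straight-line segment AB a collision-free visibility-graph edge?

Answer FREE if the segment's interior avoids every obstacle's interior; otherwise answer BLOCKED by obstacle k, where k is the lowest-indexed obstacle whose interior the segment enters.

Obstacle 1 [(1,2) (11,1) (11,8) (7,11)]:
  edge (1,2)–(11,1): clear
  edge (11,1)–(11,8): clear
  edge (11,8)–(7,11): clear
  edge (7,11)–(1,2): clear
  midpoint (24,21/2) outside
  → clear
Obstacle 2 [(1,23) (3,14) (10,14) (11,16) (10,24)]:
  edge (1,23)–(3,14): clear
  edge (3,14)–(10,14): clear
  edge (10,14)–(11,16): clear
  edge (11,16)–(10,24): clear
  edge (10,24)–(1,23): clear
  midpoint (24,21/2) outside
  → clear
Obstacle 3 [(16,20) (17,14) (24,20) (24,22) (18,24)]:
  edge (16,20)–(17,14): clear
  edge (17,14)–(24,20): clear
  edge (24,20)–(24,22): clear
  edge (24,22)–(18,24): clear
  edge (18,24)–(16,20): clear
  midpoint (24,21/2) outside
  → clear
Obstacle 4 [(13,0) (24,1) (23,9) (13,10)]:
  edge (13,0)–(24,1): clear
  edge (24,1)–(23,9): clear
  edge (23,9)–(13,10): clear
  edge (13,10)–(13,0): clear
  midpoint (24,21/2) outside
  → clear

FREE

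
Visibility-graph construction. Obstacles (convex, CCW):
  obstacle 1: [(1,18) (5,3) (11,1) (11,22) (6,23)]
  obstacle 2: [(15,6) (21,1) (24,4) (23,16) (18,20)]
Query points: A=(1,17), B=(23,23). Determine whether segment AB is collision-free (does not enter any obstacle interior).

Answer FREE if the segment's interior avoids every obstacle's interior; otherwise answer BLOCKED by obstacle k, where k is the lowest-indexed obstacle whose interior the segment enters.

BLOCKED by obstacle 1

Obstacle 1 [(1,18) (5,3) (11,1) (11,22) (6,23)]:
  edge (1,18)–(5,3): crosses AB
  edge (5,3)–(11,1): clear
  edge (11,1)–(11,22): crosses AB
  edge (11,22)–(6,23): clear
  edge (6,23)–(1,18): clear
  → BLOCKED
Obstacle 2 [(15,6) (21,1) (24,4) (23,16) (18,20)]:
  edge (15,6)–(21,1): clear
  edge (21,1)–(24,4): clear
  edge (24,4)–(23,16): clear
  edge (23,16)–(18,20): clear
  edge (18,20)–(15,6): clear
  midpoint (12,20) outside
  → clear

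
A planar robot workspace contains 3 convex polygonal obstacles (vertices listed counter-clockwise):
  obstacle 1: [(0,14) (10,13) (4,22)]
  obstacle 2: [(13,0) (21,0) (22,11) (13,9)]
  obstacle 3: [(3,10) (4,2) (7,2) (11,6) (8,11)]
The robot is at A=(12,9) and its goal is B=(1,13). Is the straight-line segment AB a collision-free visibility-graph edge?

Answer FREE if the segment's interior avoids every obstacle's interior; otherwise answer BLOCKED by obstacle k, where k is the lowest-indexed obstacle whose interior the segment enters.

Obstacle 1 [(0,14) (10,13) (4,22)]:
  edge (0,14)–(10,13): clear
  edge (10,13)–(4,22): clear
  edge (4,22)–(0,14): clear
  midpoint (13/2,11) outside
  → clear
Obstacle 2 [(13,0) (21,0) (22,11) (13,9)]:
  edge (13,0)–(21,0): clear
  edge (21,0)–(22,11): clear
  edge (22,11)–(13,9): clear
  edge (13,9)–(13,0): clear
  midpoint (13/2,11) outside
  → clear
Obstacle 3 [(3,10) (4,2) (7,2) (11,6) (8,11)]:
  edge (3,10)–(4,2): clear
  edge (4,2)–(7,2): clear
  edge (7,2)–(11,6): clear
  edge (11,6)–(8,11): crosses AB
  edge (8,11)–(3,10): crosses AB
  → BLOCKED

BLOCKED by obstacle 3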